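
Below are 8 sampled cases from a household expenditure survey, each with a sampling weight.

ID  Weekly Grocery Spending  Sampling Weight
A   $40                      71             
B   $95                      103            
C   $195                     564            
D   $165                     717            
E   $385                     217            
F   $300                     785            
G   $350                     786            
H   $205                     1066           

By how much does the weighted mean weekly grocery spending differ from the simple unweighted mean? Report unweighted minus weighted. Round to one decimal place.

Unweighted sum = 40 + 95 + 195 + 165 + 385 + 300 + 350 + 205 = 1735
Unweighted mean = 1735 / 8 = 216.875
Weighted sum = 40×71 + 95×103 + 195×564 + 165×717 + 385×217 + 300×785 + 350×786 + 205×1066
  = 2840 + 9785 + 109980 + 118305 + 83545 + 235500 + 275100 + 218530 = 1053585
Sum of weights = 71 + 103 + 564 + 717 + 217 + 785 + 786 + 1066 = 4309
Weighted mean = 1053585 / 4309 = 244.50801
Difference (unweighted minus weighted) = -27.633006

-27.6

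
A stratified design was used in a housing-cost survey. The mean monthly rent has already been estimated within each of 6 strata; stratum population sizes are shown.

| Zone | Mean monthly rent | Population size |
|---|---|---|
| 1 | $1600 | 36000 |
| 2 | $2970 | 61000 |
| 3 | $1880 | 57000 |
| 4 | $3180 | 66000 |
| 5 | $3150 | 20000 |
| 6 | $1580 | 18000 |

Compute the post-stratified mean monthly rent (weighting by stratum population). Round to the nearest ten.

2510

Σ Nₕ·x̄ₕ = 1600×36000 + 2970×61000 + 1880×57000 + 3180×66000 + 3150×20000 + 1580×18000
  = 57600000 + 181170000 + 107160000 + 209880000 + 63000000 + 28440000 = 647250000
Σ Nₕ = 36000 + 61000 + 57000 + 66000 + 20000 + 18000 = 258000
Overall mean = 647250000 / 258000 = 2508.7209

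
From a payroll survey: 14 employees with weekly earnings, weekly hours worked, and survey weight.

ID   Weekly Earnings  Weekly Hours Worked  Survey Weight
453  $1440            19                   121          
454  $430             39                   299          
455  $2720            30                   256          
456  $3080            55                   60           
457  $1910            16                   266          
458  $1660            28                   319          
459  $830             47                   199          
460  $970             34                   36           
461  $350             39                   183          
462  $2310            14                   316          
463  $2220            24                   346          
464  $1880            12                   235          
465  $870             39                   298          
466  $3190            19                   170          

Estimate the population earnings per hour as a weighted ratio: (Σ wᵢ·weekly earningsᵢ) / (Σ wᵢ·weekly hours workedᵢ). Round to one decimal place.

Σ wᵢ·y = 5227110
Σ wᵢ·x = 86242
Ratio = 5227110 / 86242 = 60.609796

60.6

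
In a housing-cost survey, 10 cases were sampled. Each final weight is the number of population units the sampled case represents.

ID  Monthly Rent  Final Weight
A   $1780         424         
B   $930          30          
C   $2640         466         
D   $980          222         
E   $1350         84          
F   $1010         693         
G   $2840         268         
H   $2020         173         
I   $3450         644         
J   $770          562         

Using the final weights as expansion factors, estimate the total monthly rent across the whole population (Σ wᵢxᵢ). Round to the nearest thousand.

6809000

Weighted total = 6808870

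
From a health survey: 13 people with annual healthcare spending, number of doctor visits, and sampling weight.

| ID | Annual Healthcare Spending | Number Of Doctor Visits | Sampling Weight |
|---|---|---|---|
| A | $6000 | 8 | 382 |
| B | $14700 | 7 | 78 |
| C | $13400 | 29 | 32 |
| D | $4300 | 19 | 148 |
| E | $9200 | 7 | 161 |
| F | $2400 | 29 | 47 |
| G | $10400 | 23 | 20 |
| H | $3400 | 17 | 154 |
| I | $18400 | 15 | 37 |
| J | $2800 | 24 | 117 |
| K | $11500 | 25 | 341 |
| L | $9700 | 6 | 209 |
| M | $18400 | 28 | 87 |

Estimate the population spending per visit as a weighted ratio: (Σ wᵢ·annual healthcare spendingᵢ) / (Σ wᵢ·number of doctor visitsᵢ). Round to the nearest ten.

540

Σ wᵢ·y = 15387400
Σ wᵢ·x = 28488
Ratio = 15387400 / 28488 = 540.1362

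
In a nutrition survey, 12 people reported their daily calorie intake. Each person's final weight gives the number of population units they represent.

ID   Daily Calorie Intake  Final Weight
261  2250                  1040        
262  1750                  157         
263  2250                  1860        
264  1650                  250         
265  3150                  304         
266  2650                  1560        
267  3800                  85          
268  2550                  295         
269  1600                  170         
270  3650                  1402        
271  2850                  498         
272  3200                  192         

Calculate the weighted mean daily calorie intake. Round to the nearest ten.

Weighted sum = 2250×1040 + 1750×157 + 2250×1860 + 1650×250 + 3150×304 + 2650×1560 + 3800×85 + 2550×295 + 1600×170 + 3650×1402 + 2850×498 + 3200×192
  = 2340000 + 274750 + 4185000 + 412500 + 957600 + 4134000 + 323000 + 752250 + 272000 + 5117300 + 1419300 + 614400 = 20802100
Sum of weights = 1040 + 157 + 1860 + 250 + 304 + 1560 + 85 + 295 + 170 + 1402 + 498 + 192 = 7813
Weighted mean = 20802100 / 7813 = 2662.4984

2660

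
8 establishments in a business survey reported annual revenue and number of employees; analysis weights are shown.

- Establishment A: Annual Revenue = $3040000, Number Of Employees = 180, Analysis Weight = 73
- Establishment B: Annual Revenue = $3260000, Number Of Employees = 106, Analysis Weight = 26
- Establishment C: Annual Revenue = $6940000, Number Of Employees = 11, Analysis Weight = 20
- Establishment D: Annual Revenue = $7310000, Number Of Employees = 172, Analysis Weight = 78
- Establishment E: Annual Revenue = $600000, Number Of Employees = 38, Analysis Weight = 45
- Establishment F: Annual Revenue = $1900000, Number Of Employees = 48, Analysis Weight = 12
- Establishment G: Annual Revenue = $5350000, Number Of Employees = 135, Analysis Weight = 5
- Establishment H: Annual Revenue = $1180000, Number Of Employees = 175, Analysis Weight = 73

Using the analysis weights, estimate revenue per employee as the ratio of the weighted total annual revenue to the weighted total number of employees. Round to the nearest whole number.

Σ wᵢ·y = 3040000×73 + 3260000×26 + 6940000×20 + 7310000×78 + 600000×45 + 1900000×12 + 5350000×5 + 1180000×73
  = 221920000 + 84760000 + 138800000 + 570180000 + 27000000 + 22800000 + 26750000 + 86140000 = 1178350000
Σ wᵢ·x = 180×73 + 106×26 + 11×20 + 172×78 + 38×45 + 48×12 + 135×5 + 175×73
  = 45268
Ratio = 1178350000 / 45268 = 26030.529

26031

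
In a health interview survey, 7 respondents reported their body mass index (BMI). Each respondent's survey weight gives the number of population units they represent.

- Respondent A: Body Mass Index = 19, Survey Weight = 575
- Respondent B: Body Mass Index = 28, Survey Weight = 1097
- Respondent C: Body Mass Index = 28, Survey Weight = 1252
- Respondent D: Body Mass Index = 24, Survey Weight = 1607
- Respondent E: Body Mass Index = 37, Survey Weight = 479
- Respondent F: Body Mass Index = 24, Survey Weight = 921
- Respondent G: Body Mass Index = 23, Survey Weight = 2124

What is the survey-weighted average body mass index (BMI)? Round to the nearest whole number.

25

Weighted sum = 19×575 + 28×1097 + 28×1252 + 24×1607 + 37×479 + 24×921 + 23×2124
  = 10925 + 30716 + 35056 + 38568 + 17723 + 22104 + 48852 = 203944
Sum of weights = 575 + 1097 + 1252 + 1607 + 479 + 921 + 2124 = 8055
Weighted mean = 203944 / 8055 = 25.318932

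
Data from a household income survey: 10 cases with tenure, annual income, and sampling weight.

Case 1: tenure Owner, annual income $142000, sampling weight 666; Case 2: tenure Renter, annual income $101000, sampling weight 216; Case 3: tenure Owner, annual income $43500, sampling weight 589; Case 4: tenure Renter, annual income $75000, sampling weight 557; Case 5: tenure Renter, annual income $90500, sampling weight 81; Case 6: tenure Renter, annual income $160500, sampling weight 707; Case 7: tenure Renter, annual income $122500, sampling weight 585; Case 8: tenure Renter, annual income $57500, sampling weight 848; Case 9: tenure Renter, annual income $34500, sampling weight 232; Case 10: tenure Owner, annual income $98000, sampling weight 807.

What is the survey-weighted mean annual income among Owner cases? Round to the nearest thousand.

Owner rows: 1, 3, 10
Weighted sum = 142000×666 + 43500×589 + 98000×807
  = 94572000 + 25621500 + 79086000 = 199279500
Sum of weights = 666 + 589 + 807 = 2062
Weighted mean = 199279500 / 2062 = 96643.792

97000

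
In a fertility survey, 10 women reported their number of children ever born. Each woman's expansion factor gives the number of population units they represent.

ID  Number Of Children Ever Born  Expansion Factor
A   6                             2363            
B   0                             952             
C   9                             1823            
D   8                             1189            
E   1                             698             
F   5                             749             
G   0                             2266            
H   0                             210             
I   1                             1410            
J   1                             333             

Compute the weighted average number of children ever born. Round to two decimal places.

3.86

Weighted sum = 6×2363 + 0×952 + 9×1823 + 8×1189 + 1×698 + 5×749 + 0×2266 + 0×210 + 1×1410 + 1×333
  = 14178 + 0 + 16407 + 9512 + 698 + 3745 + 0 + 0 + 1410 + 333 = 46283
Sum of weights = 2363 + 952 + 1823 + 1189 + 698 + 749 + 2266 + 210 + 1410 + 333 = 11993
Weighted mean = 46283 / 11993 = 3.8591678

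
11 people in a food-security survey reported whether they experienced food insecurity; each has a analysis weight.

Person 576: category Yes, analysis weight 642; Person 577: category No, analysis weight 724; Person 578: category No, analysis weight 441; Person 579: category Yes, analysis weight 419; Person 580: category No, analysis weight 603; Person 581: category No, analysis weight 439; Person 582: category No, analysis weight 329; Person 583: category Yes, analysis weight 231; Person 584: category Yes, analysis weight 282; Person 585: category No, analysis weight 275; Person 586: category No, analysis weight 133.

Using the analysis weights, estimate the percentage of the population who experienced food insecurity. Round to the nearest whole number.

Sum of weights for 'Yes' = 642 + 419 + 231 + 282 = 1574
Total weight = 642 + 724 + 441 + 419 + 603 + 439 + 329 + 231 + 282 + 275 + 133 = 4518
Weighted proportion = 1574 / 4518 = 0.34838424 → 34.838424%

35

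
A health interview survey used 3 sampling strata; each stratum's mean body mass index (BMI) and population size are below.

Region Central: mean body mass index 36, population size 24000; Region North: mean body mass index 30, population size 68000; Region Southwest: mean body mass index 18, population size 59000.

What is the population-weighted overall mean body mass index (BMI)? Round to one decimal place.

26.3

Σ Nₕ·x̄ₕ = 36×24000 + 30×68000 + 18×59000
  = 3966000
Σ Nₕ = 151000
Overall mean = 3966000 / 151000 = 26.264901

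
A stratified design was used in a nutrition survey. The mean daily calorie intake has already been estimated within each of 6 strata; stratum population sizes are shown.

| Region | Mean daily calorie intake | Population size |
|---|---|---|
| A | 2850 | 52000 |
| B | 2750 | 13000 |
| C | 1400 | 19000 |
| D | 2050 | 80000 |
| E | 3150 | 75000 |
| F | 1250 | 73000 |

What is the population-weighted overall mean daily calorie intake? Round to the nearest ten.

2250

Σ Nₕ·x̄ₕ = 2850×52000 + 2750×13000 + 1400×19000 + 2050×80000 + 3150×75000 + 1250×73000
  = 148200000 + 35750000 + 26600000 + 164000000 + 236250000 + 91250000 = 702050000
Σ Nₕ = 52000 + 13000 + 19000 + 80000 + 75000 + 73000 = 312000
Overall mean = 702050000 / 312000 = 2250.1603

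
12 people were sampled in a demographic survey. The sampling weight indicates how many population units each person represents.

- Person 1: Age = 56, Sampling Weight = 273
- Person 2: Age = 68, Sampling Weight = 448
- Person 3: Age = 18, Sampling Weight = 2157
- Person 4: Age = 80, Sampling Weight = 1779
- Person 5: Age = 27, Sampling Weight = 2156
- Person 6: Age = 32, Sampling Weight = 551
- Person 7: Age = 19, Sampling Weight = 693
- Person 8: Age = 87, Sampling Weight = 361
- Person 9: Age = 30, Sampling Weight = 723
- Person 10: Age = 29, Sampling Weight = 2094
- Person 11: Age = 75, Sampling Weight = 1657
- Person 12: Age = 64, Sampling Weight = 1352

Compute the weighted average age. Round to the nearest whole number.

Weighted sum = 56×273 + 68×448 + 18×2157 + 80×1779 + 27×2156 + 32×551 + 19×693 + 87×361 + 30×723 + 29×2094 + 75×1657 + 64×1352
  = 15288 + 30464 + 38826 + 142320 + 58212 + 17632 + 13167 + 31407 + 21690 + 60726 + 124275 + 86528 = 640535
Sum of weights = 273 + 448 + 2157 + 1779 + 2156 + 551 + 693 + 361 + 723 + 2094 + 1657 + 1352 = 14244
Weighted mean = 640535 / 14244 = 44.968759

45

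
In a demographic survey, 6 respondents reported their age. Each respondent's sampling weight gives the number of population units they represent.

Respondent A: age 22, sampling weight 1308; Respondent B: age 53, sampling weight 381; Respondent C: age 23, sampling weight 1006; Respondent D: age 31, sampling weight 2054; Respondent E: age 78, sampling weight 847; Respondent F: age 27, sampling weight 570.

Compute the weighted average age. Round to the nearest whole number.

Weighted sum = 22×1308 + 53×381 + 23×1006 + 31×2054 + 78×847 + 27×570
  = 28776 + 20193 + 23138 + 63674 + 66066 + 15390 = 217237
Sum of weights = 1308 + 381 + 1006 + 2054 + 847 + 570 = 6166
Weighted mean = 217237 / 6166 = 35.23143

35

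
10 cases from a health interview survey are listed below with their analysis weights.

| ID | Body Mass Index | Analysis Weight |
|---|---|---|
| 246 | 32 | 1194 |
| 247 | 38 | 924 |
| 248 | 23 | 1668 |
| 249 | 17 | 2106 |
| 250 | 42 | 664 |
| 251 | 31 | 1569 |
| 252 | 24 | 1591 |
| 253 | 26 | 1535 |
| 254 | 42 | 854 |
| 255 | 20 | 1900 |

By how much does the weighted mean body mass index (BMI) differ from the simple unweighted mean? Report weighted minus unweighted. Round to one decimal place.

Unweighted sum = 32 + 38 + 23 + 17 + 42 + 31 + 24 + 26 + 42 + 20 = 295
Unweighted mean = 295 / 10 = 29.5
Weighted sum = 375975
Sum of weights = 14005
Weighted mean = 375975 / 14005 = 26.845769
Difference (weighted minus unweighted) = -2.6542306

-2.7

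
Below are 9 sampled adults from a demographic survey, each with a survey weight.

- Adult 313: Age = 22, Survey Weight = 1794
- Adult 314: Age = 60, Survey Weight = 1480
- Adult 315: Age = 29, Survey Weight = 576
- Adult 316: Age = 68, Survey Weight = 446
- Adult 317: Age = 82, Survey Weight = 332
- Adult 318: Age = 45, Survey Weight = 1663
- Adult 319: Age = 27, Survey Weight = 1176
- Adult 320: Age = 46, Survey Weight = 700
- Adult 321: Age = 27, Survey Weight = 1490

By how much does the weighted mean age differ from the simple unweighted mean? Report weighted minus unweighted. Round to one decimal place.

Unweighted sum = 22 + 60 + 29 + 68 + 82 + 45 + 27 + 46 + 27 = 406
Unweighted mean = 406 / 9 = 45.111111
Weighted sum = 22×1794 + 60×1480 + 29×576 + 68×446 + 82×332 + 45×1663 + 27×1176 + 46×700 + 27×1490
  = 39468 + 88800 + 16704 + 30328 + 27224 + 74835 + 31752 + 32200 + 40230 = 381541
Sum of weights = 1794 + 1480 + 576 + 446 + 332 + 1663 + 1176 + 700 + 1490 = 9657
Weighted mean = 381541 / 9657 = 39.509268
Difference (weighted minus unweighted) = -5.6018432

-5.6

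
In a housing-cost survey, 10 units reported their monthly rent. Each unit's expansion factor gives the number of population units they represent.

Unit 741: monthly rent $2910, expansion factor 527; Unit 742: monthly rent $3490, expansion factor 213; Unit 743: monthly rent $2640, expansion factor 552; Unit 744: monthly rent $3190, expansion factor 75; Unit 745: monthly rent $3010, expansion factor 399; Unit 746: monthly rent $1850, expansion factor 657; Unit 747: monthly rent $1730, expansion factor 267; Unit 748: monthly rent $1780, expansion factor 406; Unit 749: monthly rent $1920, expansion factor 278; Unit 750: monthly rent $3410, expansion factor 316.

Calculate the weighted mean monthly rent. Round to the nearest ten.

Weighted sum = 2910×527 + 3490×213 + 2640×552 + 3190×75 + 3010×399 + 1850×657 + 1730×267 + 1780×406 + 1920×278 + 3410×316
  = 1533570 + 743370 + 1457280 + 239250 + 1200990 + 1215450 + 461910 + 722680 + 533760 + 1077560 = 9185820
Sum of weights = 527 + 213 + 552 + 75 + 399 + 657 + 267 + 406 + 278 + 316 = 3690
Weighted mean = 9185820 / 3690 = 2489.3821

2490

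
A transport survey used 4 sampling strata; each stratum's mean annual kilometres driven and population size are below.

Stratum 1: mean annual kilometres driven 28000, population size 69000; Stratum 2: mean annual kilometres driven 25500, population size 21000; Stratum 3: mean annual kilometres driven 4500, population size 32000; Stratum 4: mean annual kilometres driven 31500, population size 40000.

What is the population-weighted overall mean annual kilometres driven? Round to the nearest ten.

Σ Nₕ·x̄ₕ = 28000×69000 + 25500×21000 + 4500×32000 + 31500×40000
  = 1932000000 + 535500000 + 144000000 + 1260000000 = 3871500000
Σ Nₕ = 69000 + 21000 + 32000 + 40000 = 162000
Overall mean = 3871500000 / 162000 = 23898.148

23900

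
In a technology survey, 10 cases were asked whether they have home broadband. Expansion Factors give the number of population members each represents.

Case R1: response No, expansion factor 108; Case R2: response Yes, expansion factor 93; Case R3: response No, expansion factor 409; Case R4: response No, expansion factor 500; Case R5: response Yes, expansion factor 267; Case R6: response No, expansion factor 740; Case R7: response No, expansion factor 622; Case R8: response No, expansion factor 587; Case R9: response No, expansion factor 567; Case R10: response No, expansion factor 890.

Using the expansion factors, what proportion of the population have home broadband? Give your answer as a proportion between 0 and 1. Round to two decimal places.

0.08

Sum of weights for 'Yes' = 93 + 267 = 360
Total weight = 108 + 93 + 409 + 500 + 267 + 740 + 622 + 587 + 567 + 890 = 4783
Weighted proportion = 360 / 4783 = 0.075266569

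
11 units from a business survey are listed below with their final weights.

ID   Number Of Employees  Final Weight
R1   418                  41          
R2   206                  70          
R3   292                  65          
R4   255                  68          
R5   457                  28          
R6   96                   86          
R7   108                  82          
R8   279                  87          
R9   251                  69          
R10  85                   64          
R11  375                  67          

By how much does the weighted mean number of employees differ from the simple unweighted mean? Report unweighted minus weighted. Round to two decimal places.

22.79

Unweighted sum = 2822
Unweighted mean = 2822 / 11 = 256.54545
Weighted sum = 418×41 + 206×70 + 292×65 + 255×68 + 457×28 + 96×86 + 108×82 + 279×87 + 251×69 + 85×64 + 375×67
  = 17138 + 14420 + 18980 + 17340 + 12796 + 8256 + 8856 + 24273 + 17319 + 5440 + 25125 = 169943
Sum of weights = 41 + 70 + 65 + 68 + 28 + 86 + 82 + 87 + 69 + 64 + 67 = 727
Weighted mean = 169943 / 727 = 233.75928
Difference (unweighted minus weighted) = 22.78617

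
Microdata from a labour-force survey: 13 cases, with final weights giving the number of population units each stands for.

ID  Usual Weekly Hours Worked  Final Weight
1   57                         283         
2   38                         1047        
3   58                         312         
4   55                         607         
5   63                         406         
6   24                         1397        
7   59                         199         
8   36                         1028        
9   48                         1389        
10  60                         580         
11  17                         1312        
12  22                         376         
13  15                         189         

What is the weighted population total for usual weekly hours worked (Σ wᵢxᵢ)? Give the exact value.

Weighted total = 350136

350136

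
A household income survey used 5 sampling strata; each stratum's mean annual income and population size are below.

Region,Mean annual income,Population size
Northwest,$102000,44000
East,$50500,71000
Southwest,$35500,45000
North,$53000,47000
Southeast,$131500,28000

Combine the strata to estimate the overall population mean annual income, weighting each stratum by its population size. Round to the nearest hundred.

67400

Σ Nₕ·x̄ₕ = 102000×44000 + 50500×71000 + 35500×45000 + 53000×47000 + 131500×28000
  = 4488000000 + 3585500000 + 1597500000 + 2491000000 + 3682000000 = 15844000000
Σ Nₕ = 44000 + 71000 + 45000 + 47000 + 28000 = 235000
Overall mean = 15844000000 / 235000 = 67421.277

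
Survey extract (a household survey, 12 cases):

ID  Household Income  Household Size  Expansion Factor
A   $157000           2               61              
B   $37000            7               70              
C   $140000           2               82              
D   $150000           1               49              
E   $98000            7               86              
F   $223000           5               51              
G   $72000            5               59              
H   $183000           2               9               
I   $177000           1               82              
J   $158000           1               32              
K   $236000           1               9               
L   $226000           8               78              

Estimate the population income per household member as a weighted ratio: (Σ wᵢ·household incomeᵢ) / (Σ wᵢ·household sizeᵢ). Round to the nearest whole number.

Σ wᵢ·y = 96015000
Σ wᵢ·x = 2×61 + 7×70 + 2×82 + 1×49 + 7×86 + 5×51 + 5×59 + 2×9 + 1×82 + 1×32 + 1×9 + 8×78
  = 122 + 490 + 164 + 49 + 602 + 255 + 295 + 18 + 82 + 32 + 9 + 624 = 2742
Ratio = 96015000 / 2742 = 35016.411

35016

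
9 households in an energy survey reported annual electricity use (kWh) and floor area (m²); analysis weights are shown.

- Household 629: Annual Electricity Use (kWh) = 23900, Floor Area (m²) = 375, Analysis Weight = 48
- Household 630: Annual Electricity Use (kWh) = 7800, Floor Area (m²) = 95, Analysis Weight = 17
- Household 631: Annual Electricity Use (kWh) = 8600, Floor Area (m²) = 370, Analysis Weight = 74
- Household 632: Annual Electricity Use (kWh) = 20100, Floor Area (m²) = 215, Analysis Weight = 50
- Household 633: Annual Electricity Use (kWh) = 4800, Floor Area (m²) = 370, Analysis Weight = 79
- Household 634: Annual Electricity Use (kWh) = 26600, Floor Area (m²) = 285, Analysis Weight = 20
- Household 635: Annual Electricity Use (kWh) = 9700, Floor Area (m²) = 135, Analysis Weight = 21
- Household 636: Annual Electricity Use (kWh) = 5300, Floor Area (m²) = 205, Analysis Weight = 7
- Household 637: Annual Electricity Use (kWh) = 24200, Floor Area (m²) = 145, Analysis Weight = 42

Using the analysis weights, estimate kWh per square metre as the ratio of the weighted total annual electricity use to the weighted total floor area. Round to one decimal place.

49.4

Σ wᵢ·y = 23900×48 + 7800×17 + 8600×74 + 20100×50 + 4800×79 + 26600×20 + 9700×21 + 5300×7 + 24200×42
  = 1147200 + 132600 + 636400 + 1005000 + 379200 + 532000 + 203700 + 37100 + 1016400 = 5089600
Σ wᵢ·x = 103035
Ratio = 5089600 / 103035 = 49.396807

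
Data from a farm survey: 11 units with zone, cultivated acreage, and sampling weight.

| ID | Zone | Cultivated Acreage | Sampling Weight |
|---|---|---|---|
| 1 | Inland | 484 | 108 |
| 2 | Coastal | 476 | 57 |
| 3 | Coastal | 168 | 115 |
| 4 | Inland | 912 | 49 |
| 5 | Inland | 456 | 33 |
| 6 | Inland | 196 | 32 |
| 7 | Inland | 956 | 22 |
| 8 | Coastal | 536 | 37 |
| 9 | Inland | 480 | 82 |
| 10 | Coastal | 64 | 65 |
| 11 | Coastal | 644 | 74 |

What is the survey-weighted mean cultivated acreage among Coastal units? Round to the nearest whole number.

Coastal rows: 2, 3, 8, 10, 11
Weighted sum = 476×57 + 168×115 + 536×37 + 64×65 + 644×74
  = 118100
Sum of weights = 57 + 115 + 37 + 65 + 74 = 348
Weighted mean = 118100 / 348 = 339.36782

339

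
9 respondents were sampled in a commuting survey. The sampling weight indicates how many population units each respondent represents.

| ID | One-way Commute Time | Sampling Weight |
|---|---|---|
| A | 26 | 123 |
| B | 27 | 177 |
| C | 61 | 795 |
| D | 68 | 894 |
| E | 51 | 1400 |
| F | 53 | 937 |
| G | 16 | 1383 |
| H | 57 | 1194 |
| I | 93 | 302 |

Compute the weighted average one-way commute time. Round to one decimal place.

Weighted sum = 26×123 + 27×177 + 61×795 + 68×894 + 51×1400 + 53×937 + 16×1383 + 57×1194 + 93×302
  = 3198 + 4779 + 48495 + 60792 + 71400 + 49661 + 22128 + 68058 + 28086 = 356597
Sum of weights = 123 + 177 + 795 + 894 + 1400 + 937 + 1383 + 1194 + 302 = 7205
Weighted mean = 356597 / 7205 = 49.492991

49.5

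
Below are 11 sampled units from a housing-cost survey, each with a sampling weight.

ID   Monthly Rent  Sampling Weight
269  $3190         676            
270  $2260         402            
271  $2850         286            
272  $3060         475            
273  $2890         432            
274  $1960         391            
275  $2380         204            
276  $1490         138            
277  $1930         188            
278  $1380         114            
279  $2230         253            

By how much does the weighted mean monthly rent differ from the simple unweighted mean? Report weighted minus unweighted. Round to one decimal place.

Unweighted sum = 3190 + 2260 + 2850 + 3060 + 2890 + 1960 + 2380 + 1490 + 1930 + 1380 + 2230 = 25620
Unweighted mean = 25620 / 11 = 2329.0909
Weighted sum = 3190×676 + 2260×402 + 2850×286 + 3060×475 + 2890×432 + 1960×391 + 2380×204 + 1490×138 + 1930×188 + 1380×114 + 2230×253
  = 2156440 + 908520 + 815100 + 1453500 + 1248480 + 766360 + 485520 + 205620 + 362840 + 157320 + 564190 = 9123890
Sum of weights = 3559
Weighted mean = 9123890 / 3559 = 2563.6106
Difference (weighted minus unweighted) = 234.51966

234.5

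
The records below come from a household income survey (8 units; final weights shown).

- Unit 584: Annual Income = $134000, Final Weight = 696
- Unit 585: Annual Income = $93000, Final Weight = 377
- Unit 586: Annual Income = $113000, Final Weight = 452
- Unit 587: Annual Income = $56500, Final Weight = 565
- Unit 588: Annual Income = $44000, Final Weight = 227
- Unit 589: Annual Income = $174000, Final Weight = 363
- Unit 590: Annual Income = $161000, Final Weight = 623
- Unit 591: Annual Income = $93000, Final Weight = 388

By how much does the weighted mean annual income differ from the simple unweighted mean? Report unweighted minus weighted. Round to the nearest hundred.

Unweighted sum = 134000 + 93000 + 113000 + 56500 + 44000 + 174000 + 161000 + 93000 = 868500
Unweighted mean = 868500 / 8 = 108562.5
Weighted sum = 134000×696 + 93000×377 + 113000×452 + 56500×565 + 44000×227 + 174000×363 + 161000×623 + 93000×388
  = 420860500
Sum of weights = 696 + 377 + 452 + 565 + 227 + 363 + 623 + 388 = 3691
Weighted mean = 420860500 / 3691 = 114023.44
Difference (unweighted minus weighted) = -5460.9354

-5500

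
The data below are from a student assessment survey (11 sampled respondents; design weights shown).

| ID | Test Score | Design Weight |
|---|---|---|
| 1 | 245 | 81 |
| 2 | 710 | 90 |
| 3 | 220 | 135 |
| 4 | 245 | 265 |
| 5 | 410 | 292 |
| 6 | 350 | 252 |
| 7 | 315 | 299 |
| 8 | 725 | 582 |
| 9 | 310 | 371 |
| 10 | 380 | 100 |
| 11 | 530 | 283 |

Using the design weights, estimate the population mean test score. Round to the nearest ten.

Weighted sum = 245×81 + 710×90 + 220×135 + 245×265 + 410×292 + 350×252 + 315×299 + 725×582 + 310×371 + 380×100 + 530×283
  = 19845 + 63900 + 29700 + 64925 + 119720 + 88200 + 94185 + 421950 + 115010 + 38000 + 149990 = 1205425
Sum of weights = 2750
Weighted mean = 1205425 / 2750 = 438.33636

440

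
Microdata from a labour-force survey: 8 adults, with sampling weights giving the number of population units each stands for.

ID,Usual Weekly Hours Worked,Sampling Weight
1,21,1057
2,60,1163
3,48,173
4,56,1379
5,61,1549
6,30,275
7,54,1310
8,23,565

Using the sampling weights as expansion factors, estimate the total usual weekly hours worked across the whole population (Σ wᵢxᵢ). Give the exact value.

363979

Weighted total = 363979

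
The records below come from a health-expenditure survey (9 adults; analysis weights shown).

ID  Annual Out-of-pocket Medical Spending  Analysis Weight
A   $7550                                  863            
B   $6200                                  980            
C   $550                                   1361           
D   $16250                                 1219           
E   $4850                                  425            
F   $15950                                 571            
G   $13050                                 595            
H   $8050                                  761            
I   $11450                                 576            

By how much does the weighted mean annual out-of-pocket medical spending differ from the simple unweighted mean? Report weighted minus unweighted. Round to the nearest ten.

Unweighted sum = 83900
Unweighted mean = 83900 / 9 = 9322.2222
Weighted sum = 7550×863 + 6200×980 + 550×1361 + 16250×1219 + 4850×425 + 15950×571 + 13050×595 + 8050×761 + 11450×576
  = 6515650 + 6076000 + 748550 + 19808750 + 2061250 + 9107450 + 7764750 + 6126050 + 6595200 = 64803650
Sum of weights = 7351
Weighted mean = 64803650 / 7351 = 8815.6237
Difference (weighted minus unweighted) = -506.5985

-510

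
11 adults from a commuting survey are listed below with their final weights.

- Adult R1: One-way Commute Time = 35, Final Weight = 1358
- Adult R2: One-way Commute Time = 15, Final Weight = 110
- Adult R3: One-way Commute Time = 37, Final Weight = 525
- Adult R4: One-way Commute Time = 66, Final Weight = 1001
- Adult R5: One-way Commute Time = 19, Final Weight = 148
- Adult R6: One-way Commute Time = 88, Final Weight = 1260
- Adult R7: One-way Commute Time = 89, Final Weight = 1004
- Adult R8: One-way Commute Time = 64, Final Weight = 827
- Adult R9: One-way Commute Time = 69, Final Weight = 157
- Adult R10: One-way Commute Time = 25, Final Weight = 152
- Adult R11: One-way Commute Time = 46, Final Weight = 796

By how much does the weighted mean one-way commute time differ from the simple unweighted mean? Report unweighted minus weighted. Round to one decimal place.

-9.9

Unweighted sum = 35 + 15 + 37 + 66 + 19 + 88 + 89 + 64 + 69 + 25 + 46 = 553
Unweighted mean = 553 / 11 = 50.272727
Weighted sum = 441896
Sum of weights = 7338
Weighted mean = 441896 / 7338 = 60.220223
Difference (unweighted minus weighted) = -9.9474962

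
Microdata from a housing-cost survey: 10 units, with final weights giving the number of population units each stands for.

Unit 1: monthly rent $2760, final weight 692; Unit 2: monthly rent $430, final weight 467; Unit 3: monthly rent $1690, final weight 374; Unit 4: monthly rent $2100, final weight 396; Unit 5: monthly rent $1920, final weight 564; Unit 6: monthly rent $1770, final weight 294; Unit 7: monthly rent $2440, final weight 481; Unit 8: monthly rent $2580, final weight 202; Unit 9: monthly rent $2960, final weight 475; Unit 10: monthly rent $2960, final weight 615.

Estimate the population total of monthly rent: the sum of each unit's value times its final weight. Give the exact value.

Weighted total = 2760×692 + 430×467 + 1690×374 + 2100×396 + 1920×564 + 1770×294 + 2440×481 + 2580×202 + 2960×475 + 2960×615
  = 10098850

10098850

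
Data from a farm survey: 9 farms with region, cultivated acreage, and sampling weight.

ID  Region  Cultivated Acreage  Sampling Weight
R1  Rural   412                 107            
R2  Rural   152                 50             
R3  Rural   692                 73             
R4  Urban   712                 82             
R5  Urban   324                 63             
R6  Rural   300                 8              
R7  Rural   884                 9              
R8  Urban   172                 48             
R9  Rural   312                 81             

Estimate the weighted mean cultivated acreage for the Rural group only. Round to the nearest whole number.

420

Rural rows: R1, R2, R3, R6, R7, R9
Weighted sum = 412×107 + 152×50 + 692×73 + 300×8 + 884×9 + 312×81
  = 44084 + 7600 + 50516 + 2400 + 7956 + 25272 = 137828
Sum of weights = 328
Weighted mean = 137828 / 328 = 420.20732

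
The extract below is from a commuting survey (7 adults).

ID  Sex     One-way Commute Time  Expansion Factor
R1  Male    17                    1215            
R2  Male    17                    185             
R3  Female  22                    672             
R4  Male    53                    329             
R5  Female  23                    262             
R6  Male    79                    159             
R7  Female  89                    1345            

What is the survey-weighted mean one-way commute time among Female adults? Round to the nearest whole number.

62

Female rows: R3, R5, R7
Weighted sum = 22×672 + 23×262 + 89×1345
  = 14784 + 6026 + 119705 = 140515
Sum of weights = 672 + 262 + 1345 = 2279
Weighted mean = 140515 / 2279 = 61.656428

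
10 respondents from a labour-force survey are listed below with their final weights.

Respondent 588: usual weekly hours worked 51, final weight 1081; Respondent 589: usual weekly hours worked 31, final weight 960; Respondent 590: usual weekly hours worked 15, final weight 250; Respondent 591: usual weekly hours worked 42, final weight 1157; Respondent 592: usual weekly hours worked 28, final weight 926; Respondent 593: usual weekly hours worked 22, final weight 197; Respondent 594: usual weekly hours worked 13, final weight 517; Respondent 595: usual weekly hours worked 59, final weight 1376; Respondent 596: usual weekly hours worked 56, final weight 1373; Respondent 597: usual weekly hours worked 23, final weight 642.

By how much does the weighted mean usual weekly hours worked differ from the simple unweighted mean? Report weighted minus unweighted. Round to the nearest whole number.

7

Unweighted sum = 51 + 31 + 15 + 42 + 28 + 22 + 13 + 59 + 56 + 23 = 340
Unweighted mean = 340 / 10 = 34
Weighted sum = 51×1081 + 31×960 + 15×250 + 42×1157 + 28×926 + 22×197 + 13×517 + 59×1376 + 56×1373 + 23×642
  = 55131 + 29760 + 3750 + 48594 + 25928 + 4334 + 6721 + 81184 + 76888 + 14766 = 347056
Sum of weights = 8479
Weighted mean = 347056 / 8479 = 40.931242
Difference (weighted minus unweighted) = 6.9312419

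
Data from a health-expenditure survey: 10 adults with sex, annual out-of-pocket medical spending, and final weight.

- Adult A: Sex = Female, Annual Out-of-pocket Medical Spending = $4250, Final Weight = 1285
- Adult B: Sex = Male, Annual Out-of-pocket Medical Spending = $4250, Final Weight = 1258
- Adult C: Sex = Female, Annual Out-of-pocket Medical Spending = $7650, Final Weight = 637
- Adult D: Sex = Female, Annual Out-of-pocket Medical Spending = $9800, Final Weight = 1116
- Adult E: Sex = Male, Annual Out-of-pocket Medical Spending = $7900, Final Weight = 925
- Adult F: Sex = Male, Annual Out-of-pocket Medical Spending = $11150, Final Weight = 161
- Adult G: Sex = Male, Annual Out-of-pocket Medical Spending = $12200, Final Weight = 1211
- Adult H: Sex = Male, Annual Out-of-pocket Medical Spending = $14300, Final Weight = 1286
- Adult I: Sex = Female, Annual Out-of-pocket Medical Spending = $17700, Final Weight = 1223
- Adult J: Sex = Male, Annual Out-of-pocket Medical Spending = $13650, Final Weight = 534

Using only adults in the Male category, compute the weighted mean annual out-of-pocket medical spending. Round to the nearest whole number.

10214

Male rows: B, E, F, G, H, J
Weighted sum = 4250×1258 + 7900×925 + 11150×161 + 12200×1211 + 14300×1286 + 13650×534
  = 5346500 + 7307500 + 1795150 + 14774200 + 18389800 + 7289100 = 54902250
Sum of weights = 1258 + 925 + 161 + 1211 + 1286 + 534 = 5375
Weighted mean = 54902250 / 5375 = 10214.372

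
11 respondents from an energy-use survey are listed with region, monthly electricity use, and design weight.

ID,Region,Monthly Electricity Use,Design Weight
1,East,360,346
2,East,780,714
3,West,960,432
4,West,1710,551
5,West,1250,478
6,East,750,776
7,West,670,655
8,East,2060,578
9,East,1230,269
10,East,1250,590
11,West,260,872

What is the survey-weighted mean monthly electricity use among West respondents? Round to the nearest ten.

880

West rows: 3, 4, 5, 7, 11
Weighted sum = 960×432 + 1710×551 + 1250×478 + 670×655 + 260×872
  = 414720 + 942210 + 597500 + 438850 + 226720 = 2620000
Sum of weights = 432 + 551 + 478 + 655 + 872 = 2988
Weighted mean = 2620000 / 2988 = 876.8407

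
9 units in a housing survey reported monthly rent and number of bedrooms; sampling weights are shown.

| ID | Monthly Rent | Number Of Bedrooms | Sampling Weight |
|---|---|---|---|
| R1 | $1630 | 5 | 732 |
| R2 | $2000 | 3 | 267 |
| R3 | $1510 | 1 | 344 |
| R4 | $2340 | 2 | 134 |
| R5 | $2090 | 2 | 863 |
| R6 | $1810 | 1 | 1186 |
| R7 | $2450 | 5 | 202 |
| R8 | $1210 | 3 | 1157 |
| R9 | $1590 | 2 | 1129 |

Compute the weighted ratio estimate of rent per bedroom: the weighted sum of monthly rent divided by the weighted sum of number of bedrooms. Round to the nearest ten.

690

Σ wᵢ·y = 1630×732 + 2000×267 + 1510×344 + 2340×134 + 2090×863 + 1810×1186 + 2450×202 + 1210×1157 + 1590×1129
  = 1193160 + 534000 + 519440 + 313560 + 1803670 + 2146660 + 494900 + 1399970 + 1795110 = 10200470
Σ wᵢ·x = 5×732 + 3×267 + 1×344 + 2×134 + 2×863 + 1×1186 + 5×202 + 3×1157 + 2×1129
  = 3660 + 801 + 344 + 268 + 1726 + 1186 + 1010 + 3471 + 2258 = 14724
Ratio = 10200470 / 14724 = 692.77846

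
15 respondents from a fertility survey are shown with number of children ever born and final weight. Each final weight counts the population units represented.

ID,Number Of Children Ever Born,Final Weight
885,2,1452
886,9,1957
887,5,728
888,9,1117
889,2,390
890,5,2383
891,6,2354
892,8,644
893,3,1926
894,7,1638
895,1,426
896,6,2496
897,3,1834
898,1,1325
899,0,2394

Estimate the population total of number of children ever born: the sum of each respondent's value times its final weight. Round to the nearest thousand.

Weighted total = 105654

106000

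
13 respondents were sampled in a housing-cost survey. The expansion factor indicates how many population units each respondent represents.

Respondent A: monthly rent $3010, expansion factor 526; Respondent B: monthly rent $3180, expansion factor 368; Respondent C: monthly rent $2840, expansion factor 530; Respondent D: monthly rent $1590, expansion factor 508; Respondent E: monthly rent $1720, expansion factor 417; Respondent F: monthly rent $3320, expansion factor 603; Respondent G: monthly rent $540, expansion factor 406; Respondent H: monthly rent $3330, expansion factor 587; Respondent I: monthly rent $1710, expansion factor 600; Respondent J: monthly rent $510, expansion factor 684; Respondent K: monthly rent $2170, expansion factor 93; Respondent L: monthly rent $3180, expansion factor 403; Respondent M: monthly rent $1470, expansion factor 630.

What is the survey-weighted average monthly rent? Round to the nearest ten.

2160

Weighted sum = 13743860
Sum of weights = 6355
Weighted mean = 13743860 / 6355 = 2162.6845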